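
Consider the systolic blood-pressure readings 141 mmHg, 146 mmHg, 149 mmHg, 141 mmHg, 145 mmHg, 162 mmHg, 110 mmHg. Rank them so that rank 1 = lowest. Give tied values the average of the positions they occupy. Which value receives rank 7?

Sorted (ascending): 110, 141, 141, 145, 146, 149, 162
The 2 values of 141 occupy positions 2–3 → average rank (2+3)/2 = 2.5.
Rank 7 → value 162.

162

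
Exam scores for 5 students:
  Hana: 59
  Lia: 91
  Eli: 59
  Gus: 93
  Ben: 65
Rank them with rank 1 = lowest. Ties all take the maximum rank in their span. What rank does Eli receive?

2

Sorted (ascending): 59, 59, 65, 91, 93
The 2 values of 59 occupy positions 1–2 → each gets rank 2.
Eli has value 59 → rank 2.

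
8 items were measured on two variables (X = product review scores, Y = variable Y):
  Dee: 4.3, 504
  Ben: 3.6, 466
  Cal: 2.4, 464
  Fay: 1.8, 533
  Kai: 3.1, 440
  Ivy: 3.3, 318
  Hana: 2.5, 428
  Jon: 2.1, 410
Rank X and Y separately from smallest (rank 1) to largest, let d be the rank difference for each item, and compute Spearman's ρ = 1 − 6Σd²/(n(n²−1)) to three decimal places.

0.024

Ranks of variable 1: 8, 7, 3, 1, 5, 6, 4, 2
Ranks of variable 2: 7, 6, 5, 8, 4, 1, 3, 2
d = r₁ − r₂: 1, 1, -2, -7, 1, 5, 1, 0
d²: 1, 1, 4, 49, 1, 25, 1, 0; Σd² = 82
ρ = 1 − 6·82/(8·63) = 1 − 492/504 = 0.024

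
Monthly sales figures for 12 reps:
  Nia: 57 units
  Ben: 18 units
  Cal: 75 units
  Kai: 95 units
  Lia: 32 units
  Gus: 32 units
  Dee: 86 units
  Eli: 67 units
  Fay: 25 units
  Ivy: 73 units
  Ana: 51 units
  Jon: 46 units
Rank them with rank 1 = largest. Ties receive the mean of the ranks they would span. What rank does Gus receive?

9.5

Sorted (descending): 95, 86, 75, 73, 67, 57, 51, 46, 32, 32, 25, 18
The 2 values of 32 occupy positions 9–10 → average rank (9+10)/2 = 9.5.
Gus has value 32 units → rank 9.5.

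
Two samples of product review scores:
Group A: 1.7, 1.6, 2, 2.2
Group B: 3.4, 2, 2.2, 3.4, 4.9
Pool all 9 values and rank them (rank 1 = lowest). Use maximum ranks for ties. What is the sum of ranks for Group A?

13

Sorted (ascending): 1.6, 1.7, 2, 2, 2.2, 2.2, 3.4, 3.4, 4.9
The 2 values of 2 occupy positions 3–4 → each gets rank 4.
The 2 values of 2.2 occupy positions 5–6 → each gets rank 6.
The 2 values of 3.4 occupy positions 7–8 → each gets rank 8.
Group A values → pooled ranks: 1.7→2, 1.6→1, 2→4, 2.2→6
Rank sum = 2 + 1 + 4 + 6 = 13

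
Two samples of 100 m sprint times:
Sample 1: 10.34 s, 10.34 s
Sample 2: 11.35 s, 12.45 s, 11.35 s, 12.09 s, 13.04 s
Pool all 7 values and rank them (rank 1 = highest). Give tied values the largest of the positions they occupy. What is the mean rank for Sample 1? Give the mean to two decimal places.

Sorted (descending): 13.04, 12.45, 12.09, 11.35, 11.35, 10.34, 10.34
The 2 values of 11.35 occupy positions 4–5 → each gets rank 5.
The 2 values of 10.34 occupy positions 6–7 → each gets rank 7.
Sample 1 values → pooled ranks: 10.34→7, 10.34→7
Mean rank = (7 + 7) / 2 = 7.00

7.00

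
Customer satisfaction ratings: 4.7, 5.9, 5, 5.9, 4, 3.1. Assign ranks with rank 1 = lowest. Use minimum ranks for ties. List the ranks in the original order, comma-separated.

Sorted (ascending): 3.1, 4, 4.7, 5, 5.9, 5.9
The 2 values of 5.9 occupy positions 5–6 → each gets rank 5.

3, 5, 4, 5, 2, 1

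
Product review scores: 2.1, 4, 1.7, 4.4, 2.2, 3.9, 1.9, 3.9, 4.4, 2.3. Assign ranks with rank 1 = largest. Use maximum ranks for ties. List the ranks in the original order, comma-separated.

Sorted (descending): 4.4, 4.4, 4, 3.9, 3.9, 2.3, 2.2, 2.1, 1.9, 1.7
The 2 values of 4.4 occupy positions 1–2 → each gets rank 2.
The 2 values of 3.9 occupy positions 4–5 → each gets rank 5.

8, 3, 10, 2, 7, 5, 9, 5, 2, 6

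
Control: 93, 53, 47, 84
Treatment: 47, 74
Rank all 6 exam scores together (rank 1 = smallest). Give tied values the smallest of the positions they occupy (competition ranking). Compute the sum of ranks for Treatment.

5

Sorted (ascending): 47, 47, 53, 74, 84, 93
The 2 values of 47 occupy positions 1–2 → each gets rank 1.
Treatment values → pooled ranks: 47→1, 74→4
Rank sum = 1 + 4 = 5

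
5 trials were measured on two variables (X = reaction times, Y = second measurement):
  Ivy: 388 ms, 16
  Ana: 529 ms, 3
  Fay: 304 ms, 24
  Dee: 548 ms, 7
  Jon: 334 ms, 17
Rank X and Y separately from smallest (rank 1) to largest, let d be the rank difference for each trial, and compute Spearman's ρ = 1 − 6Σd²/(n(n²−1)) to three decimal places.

Ranks of variable 1: 3, 4, 1, 5, 2
Ranks of variable 2: 3, 1, 5, 2, 4
d = r₁ − r₂: 0, 3, -4, 3, -2
d²: 0, 9, 16, 9, 4; Σd² = 38
ρ = 1 − 6·38/(5·24) = 1 − 228/120 = -0.900

-0.900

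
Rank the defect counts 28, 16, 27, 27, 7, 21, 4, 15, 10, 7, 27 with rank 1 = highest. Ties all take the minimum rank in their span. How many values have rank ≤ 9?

10

Sorted (descending): 28, 27, 27, 27, 21, 16, 15, 10, 7, 7, 4
The 3 values of 27 occupy positions 2–4 → each gets rank 2.
The 2 values of 7 occupy positions 9–10 → each gets rank 9.
Ranks ≤ 9: {1, 2, 2, 2, 5, 6, 7, 8, 9, 9} → 10 values.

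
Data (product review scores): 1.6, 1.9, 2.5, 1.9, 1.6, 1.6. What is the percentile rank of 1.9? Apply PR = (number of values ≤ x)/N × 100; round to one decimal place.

N = 6.
Strictly below 1.9: 3. Equal to 1.9: 2.
PR = 5/6 × 100 = 83.3

83.3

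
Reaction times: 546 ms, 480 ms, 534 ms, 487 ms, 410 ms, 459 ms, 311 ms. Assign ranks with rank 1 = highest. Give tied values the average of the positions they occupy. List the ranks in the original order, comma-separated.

1, 4, 2, 3, 6, 5, 7

Sorted (descending): 546, 534, 487, 480, 459, 410, 311
No ties — each value takes its position as its rank.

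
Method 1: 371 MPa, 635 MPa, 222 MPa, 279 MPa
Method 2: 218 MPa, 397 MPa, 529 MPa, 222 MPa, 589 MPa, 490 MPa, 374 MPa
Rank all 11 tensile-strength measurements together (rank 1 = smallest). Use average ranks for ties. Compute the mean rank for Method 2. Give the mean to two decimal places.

Sorted (ascending): 218, 222, 222, 279, 371, 374, 397, 490, 529, 589, 635
The 2 values of 222 occupy positions 2–3 → average rank (2+3)/2 = 2.5.
Method 2 values → pooled ranks: 218→1, 397→7, 529→9, 222→2.5, 589→10, 490→8, 374→6
Mean rank = (1 + 7 + 9 + 2.5 + 10 + 8 + 6) / 7 = 6.21

6.21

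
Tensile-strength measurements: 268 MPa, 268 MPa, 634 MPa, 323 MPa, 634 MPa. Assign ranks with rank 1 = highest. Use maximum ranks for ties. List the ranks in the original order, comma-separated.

5, 5, 2, 3, 2

Sorted (descending): 634, 634, 323, 268, 268
The 2 values of 634 occupy positions 1–2 → each gets rank 2.
The 2 values of 268 occupy positions 4–5 → each gets rank 5.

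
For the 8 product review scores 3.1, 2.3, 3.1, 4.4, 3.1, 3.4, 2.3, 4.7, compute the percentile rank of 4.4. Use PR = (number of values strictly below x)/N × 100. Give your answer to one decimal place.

N = 8.
Strictly below 4.4: 6. Equal to 4.4: 1.
PR = 6/8 × 100 = 75.0

75.0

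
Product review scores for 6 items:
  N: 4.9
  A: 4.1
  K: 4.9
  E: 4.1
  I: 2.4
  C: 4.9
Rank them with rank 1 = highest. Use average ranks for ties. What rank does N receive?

2

Sorted (descending): 4.9, 4.9, 4.9, 4.1, 4.1, 2.4
The 3 values of 4.9 occupy positions 1–3 → average rank 2.
The 2 values of 4.1 occupy positions 4–5 → average rank (4+5)/2 = 4.5.
N has value 4.9 → rank 2.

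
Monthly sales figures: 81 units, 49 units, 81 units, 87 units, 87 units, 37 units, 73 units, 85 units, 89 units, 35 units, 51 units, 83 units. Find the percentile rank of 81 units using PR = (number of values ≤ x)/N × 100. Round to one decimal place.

58.3

N = 12.
Strictly below 81: 5. Equal to 81: 2.
PR = 7/12 × 100 = 58.3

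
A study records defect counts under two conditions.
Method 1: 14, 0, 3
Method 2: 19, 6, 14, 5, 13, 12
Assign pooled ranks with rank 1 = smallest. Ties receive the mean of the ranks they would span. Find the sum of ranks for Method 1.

10.5

Sorted (ascending): 0, 3, 5, 6, 12, 13, 14, 14, 19
The 2 values of 14 occupy positions 7–8 → average rank (7+8)/2 = 7.5.
Method 1 values → pooled ranks: 14→7.5, 0→1, 3→2
Rank sum = 7.5 + 1 + 2 = 10.5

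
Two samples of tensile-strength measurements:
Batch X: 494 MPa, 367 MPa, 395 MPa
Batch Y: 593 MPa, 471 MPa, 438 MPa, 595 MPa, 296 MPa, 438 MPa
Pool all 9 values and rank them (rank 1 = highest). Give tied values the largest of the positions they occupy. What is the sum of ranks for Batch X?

Sorted (descending): 595, 593, 494, 471, 438, 438, 395, 367, 296
The 2 values of 438 occupy positions 5–6 → each gets rank 6.
Batch X values → pooled ranks: 494→3, 367→8, 395→7
Rank sum = 3 + 8 + 7 = 18

18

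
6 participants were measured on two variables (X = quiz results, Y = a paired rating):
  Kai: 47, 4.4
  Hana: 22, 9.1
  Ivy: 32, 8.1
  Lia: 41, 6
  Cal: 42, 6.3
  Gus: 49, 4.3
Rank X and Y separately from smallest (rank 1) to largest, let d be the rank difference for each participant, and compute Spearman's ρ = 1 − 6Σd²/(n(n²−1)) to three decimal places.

-0.943

Ranks of variable 1: 5, 1, 2, 3, 4, 6
Ranks of variable 2: 2, 6, 5, 3, 4, 1
d = r₁ − r₂: 3, -5, -3, 0, 0, 5
d²: 9, 25, 9, 0, 0, 25; Σd² = 68
ρ = 1 − 6·68/(6·35) = 1 − 408/210 = -0.943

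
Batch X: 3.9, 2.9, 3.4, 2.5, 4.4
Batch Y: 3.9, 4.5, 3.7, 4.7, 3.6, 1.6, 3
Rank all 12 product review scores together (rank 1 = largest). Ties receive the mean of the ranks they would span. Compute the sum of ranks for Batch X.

Sorted (descending): 4.7, 4.5, 4.4, 3.9, 3.9, 3.7, 3.6, 3.4, 3, 2.9, 2.5, 1.6
The 2 values of 3.9 occupy positions 4–5 → average rank (4+5)/2 = 4.5.
Batch X values → pooled ranks: 3.9→4.5, 2.9→10, 3.4→8, 2.5→11, 4.4→3
Rank sum = 4.5 + 10 + 8 + 11 + 3 = 36.5

36.5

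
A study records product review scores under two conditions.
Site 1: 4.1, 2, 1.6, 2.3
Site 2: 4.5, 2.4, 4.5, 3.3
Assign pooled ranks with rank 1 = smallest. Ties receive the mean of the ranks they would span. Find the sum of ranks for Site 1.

12

Sorted (ascending): 1.6, 2, 2.3, 2.4, 3.3, 4.1, 4.5, 4.5
The 2 values of 4.5 occupy positions 7–8 → average rank (7+8)/2 = 7.5.
Site 1 values → pooled ranks: 4.1→6, 2→2, 1.6→1, 2.3→3
Rank sum = 6 + 2 + 1 + 3 = 12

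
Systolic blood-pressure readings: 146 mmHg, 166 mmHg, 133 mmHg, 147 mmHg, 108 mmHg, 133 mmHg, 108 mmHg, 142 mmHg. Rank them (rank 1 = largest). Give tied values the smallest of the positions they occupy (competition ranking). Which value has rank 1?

166

Sorted (descending): 166, 147, 146, 142, 133, 133, 108, 108
The 2 values of 133 occupy positions 5–6 → each gets rank 5.
The 2 values of 108 occupy positions 7–8 → each gets rank 7.
Rank 1 → value 166.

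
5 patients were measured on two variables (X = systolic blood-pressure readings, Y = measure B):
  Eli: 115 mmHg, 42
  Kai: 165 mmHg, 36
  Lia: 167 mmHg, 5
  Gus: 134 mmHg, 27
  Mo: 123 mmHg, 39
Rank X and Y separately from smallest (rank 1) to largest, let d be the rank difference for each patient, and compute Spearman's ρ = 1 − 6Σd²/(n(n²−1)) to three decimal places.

Ranks of variable 1: 1, 4, 5, 3, 2
Ranks of variable 2: 5, 3, 1, 2, 4
d = r₁ − r₂: -4, 1, 4, 1, -2
d²: 16, 1, 16, 1, 4; Σd² = 38
ρ = 1 − 6·38/(5·24) = 1 − 228/120 = -0.900

-0.900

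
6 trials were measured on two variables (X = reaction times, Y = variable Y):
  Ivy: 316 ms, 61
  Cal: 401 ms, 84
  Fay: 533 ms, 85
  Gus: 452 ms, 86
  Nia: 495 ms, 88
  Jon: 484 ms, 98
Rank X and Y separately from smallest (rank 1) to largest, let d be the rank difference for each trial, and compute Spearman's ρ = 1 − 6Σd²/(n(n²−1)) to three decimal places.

Ranks of variable 1: 1, 2, 6, 3, 5, 4
Ranks of variable 2: 1, 2, 3, 4, 5, 6
d = r₁ − r₂: 0, 0, 3, -1, 0, -2
d²: 0, 0, 9, 1, 0, 4; Σd² = 14
ρ = 1 − 6·14/(6·35) = 1 − 84/210 = 0.600

0.600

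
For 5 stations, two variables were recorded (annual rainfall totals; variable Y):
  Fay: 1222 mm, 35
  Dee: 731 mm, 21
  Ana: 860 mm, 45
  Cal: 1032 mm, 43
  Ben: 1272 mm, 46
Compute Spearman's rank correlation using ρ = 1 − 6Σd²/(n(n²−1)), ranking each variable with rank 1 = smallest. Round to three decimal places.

Ranks of variable 1: 4, 1, 2, 3, 5
Ranks of variable 2: 2, 1, 4, 3, 5
d = r₁ − r₂: 2, 0, -2, 0, 0
d²: 4, 0, 4, 0, 0; Σd² = 8
ρ = 1 − 6·8/(5·24) = 1 − 48/120 = 0.600

0.600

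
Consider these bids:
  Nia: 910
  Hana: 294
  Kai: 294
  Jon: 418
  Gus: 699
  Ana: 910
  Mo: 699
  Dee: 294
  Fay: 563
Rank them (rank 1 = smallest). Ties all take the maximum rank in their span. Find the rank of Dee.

Sorted (ascending): 294, 294, 294, 418, 563, 699, 699, 910, 910
The 3 values of 294 occupy positions 1–3 → each gets rank 3.
The 2 values of 699 occupy positions 6–7 → each gets rank 7.
The 2 values of 910 occupy positions 8–9 → each gets rank 9.
Dee has value 294 → rank 3.

3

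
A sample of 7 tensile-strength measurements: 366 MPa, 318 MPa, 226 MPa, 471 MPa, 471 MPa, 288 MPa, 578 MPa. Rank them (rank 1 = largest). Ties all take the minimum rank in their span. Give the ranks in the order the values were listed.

Sorted (descending): 578, 471, 471, 366, 318, 288, 226
The 2 values of 471 occupy positions 2–3 → each gets rank 2.

4, 5, 7, 2, 2, 6, 1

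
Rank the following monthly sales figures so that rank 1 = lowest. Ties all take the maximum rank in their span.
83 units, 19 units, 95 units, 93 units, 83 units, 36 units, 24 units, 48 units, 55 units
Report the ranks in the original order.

Sorted (ascending): 19, 24, 36, 48, 55, 83, 83, 93, 95
The 2 values of 83 occupy positions 6–7 → each gets rank 7.

7, 1, 9, 8, 7, 3, 2, 4, 5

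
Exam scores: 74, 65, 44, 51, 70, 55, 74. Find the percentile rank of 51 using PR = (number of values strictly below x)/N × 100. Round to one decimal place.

14.3

N = 7.
Strictly below 51: 1. Equal to 51: 1.
PR = 1/7 × 100 = 14.3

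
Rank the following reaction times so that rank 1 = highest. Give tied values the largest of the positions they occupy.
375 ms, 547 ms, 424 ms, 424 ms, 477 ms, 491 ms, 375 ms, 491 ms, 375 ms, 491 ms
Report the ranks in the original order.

10, 1, 7, 7, 5, 4, 10, 4, 10, 4

Sorted (descending): 547, 491, 491, 491, 477, 424, 424, 375, 375, 375
The 3 values of 491 occupy positions 2–4 → each gets rank 4.
The 2 values of 424 occupy positions 6–7 → each gets rank 7.
The 3 values of 375 occupy positions 8–10 → each gets rank 10.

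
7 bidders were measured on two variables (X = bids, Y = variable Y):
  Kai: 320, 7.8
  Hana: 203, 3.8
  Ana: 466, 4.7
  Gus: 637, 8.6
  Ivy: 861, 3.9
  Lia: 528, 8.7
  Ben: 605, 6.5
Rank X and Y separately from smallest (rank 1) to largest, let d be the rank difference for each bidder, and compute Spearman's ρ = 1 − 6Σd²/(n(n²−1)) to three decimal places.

0.214

Ranks of variable 1: 2, 1, 3, 6, 7, 4, 5
Ranks of variable 2: 5, 1, 3, 6, 2, 7, 4
d = r₁ − r₂: -3, 0, 0, 0, 5, -3, 1
d²: 9, 0, 0, 0, 25, 9, 1; Σd² = 44
ρ = 1 − 6·44/(7·48) = 1 − 264/336 = 0.214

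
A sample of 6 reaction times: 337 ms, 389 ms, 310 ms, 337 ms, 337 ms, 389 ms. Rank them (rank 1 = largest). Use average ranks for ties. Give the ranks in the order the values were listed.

4, 1.5, 6, 4, 4, 1.5

Sorted (descending): 389, 389, 337, 337, 337, 310
The 2 values of 389 occupy positions 1–2 → average rank (1+2)/2 = 1.5.
The 3 values of 337 occupy positions 3–5 → average rank 4.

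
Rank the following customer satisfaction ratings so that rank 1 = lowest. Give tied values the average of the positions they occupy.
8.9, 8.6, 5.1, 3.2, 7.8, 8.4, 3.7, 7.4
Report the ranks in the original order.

Sorted (ascending): 3.2, 3.7, 5.1, 7.4, 7.8, 8.4, 8.6, 8.9
No ties — each value takes its position as its rank.

8, 7, 3, 1, 5, 6, 2, 4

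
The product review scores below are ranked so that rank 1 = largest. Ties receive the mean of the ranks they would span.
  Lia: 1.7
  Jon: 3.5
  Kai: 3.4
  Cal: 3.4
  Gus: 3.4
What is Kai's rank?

Sorted (descending): 3.5, 3.4, 3.4, 3.4, 1.7
The 3 values of 3.4 occupy positions 2–4 → average rank 3.
Kai has value 3.4 → rank 3.

3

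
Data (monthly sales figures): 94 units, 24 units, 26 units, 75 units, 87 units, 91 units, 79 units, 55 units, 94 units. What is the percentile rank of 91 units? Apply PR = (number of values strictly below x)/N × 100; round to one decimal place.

66.7

N = 9.
Strictly below 91: 6. Equal to 91: 1.
PR = 6/9 × 100 = 66.7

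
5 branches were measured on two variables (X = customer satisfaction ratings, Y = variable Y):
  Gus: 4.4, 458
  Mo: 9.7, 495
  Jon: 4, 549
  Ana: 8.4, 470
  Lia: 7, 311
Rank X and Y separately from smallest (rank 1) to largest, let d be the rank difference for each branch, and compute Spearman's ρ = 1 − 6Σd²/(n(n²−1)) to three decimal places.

-0.100

Ranks of variable 1: 2, 5, 1, 4, 3
Ranks of variable 2: 2, 4, 5, 3, 1
d = r₁ − r₂: 0, 1, -4, 1, 2
d²: 0, 1, 16, 1, 4; Σd² = 22
ρ = 1 − 6·22/(5·24) = 1 − 132/120 = -0.100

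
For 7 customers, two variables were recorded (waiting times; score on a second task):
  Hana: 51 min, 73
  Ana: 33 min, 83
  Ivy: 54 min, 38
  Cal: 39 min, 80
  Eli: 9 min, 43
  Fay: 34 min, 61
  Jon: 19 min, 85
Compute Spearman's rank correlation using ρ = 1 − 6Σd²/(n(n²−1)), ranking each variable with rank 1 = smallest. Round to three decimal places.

Ranks of variable 1: 6, 3, 7, 5, 1, 4, 2
Ranks of variable 2: 4, 6, 1, 5, 2, 3, 7
d = r₁ − r₂: 2, -3, 6, 0, -1, 1, -5
d²: 4, 9, 36, 0, 1, 1, 25; Σd² = 76
ρ = 1 − 6·76/(7·48) = 1 − 456/336 = -0.357

-0.357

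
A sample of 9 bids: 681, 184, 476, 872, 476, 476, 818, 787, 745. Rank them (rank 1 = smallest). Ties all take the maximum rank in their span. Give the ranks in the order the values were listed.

5, 1, 4, 9, 4, 4, 8, 7, 6

Sorted (ascending): 184, 476, 476, 476, 681, 745, 787, 818, 872
The 3 values of 476 occupy positions 2–4 → each gets rank 4.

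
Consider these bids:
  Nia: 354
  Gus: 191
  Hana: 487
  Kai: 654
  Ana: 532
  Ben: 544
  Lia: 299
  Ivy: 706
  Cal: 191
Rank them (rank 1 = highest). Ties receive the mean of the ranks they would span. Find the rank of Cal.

Sorted (descending): 706, 654, 544, 532, 487, 354, 299, 191, 191
The 2 values of 191 occupy positions 8–9 → average rank (8+9)/2 = 8.5.
Cal has value 191 → rank 8.5.

8.5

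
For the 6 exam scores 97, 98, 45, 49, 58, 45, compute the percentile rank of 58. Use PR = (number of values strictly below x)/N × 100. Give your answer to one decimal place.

N = 6.
Strictly below 58: 3. Equal to 58: 1.
PR = 3/6 × 100 = 50.0

50.0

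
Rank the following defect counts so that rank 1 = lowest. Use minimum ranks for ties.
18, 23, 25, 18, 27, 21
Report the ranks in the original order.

Sorted (ascending): 18, 18, 21, 23, 25, 27
The 2 values of 18 occupy positions 1–2 → each gets rank 1.

1, 4, 5, 1, 6, 3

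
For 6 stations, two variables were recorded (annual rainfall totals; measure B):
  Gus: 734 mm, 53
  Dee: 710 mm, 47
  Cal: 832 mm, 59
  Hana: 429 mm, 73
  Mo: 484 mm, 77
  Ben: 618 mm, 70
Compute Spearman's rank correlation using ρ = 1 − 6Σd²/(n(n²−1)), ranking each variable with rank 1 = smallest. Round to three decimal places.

-0.714

Ranks of variable 1: 5, 4, 6, 1, 2, 3
Ranks of variable 2: 2, 1, 3, 5, 6, 4
d = r₁ − r₂: 3, 3, 3, -4, -4, -1
d²: 9, 9, 9, 16, 16, 1; Σd² = 60
ρ = 1 − 6·60/(6·35) = 1 − 360/210 = -0.714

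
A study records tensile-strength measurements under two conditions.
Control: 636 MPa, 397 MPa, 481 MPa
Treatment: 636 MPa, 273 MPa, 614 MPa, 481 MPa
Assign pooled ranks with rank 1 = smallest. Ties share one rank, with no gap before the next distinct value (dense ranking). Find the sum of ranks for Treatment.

13

Sorted (ascending): 273, 397, 481, 481, 614, 636, 636
The 2 values of 481 share dense rank 3.
The 2 values of 636 share dense rank 5.
Remaining distinct values take the next consecutive integers.
Treatment values → pooled ranks: 636→5, 273→1, 614→4, 481→3
Rank sum = 5 + 1 + 4 + 3 = 13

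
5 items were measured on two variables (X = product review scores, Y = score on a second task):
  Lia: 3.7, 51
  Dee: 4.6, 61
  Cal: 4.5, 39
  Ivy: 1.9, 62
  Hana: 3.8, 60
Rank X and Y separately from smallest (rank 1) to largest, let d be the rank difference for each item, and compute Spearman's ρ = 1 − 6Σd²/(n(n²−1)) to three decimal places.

Ranks of variable 1: 2, 5, 4, 1, 3
Ranks of variable 2: 2, 4, 1, 5, 3
d = r₁ − r₂: 0, 1, 3, -4, 0
d²: 0, 1, 9, 16, 0; Σd² = 26
ρ = 1 − 6·26/(5·24) = 1 − 156/120 = -0.300

-0.300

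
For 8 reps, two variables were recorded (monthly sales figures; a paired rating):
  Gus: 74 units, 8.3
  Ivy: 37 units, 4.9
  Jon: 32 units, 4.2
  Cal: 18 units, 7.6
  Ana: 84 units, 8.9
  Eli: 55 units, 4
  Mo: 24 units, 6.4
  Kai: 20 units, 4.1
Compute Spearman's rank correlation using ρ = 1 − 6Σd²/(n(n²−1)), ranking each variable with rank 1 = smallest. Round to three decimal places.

0.333

Ranks of variable 1: 7, 5, 4, 1, 8, 6, 3, 2
Ranks of variable 2: 7, 4, 3, 6, 8, 1, 5, 2
d = r₁ − r₂: 0, 1, 1, -5, 0, 5, -2, 0
d²: 0, 1, 1, 25, 0, 25, 4, 0; Σd² = 56
ρ = 1 − 6·56/(8·63) = 1 − 336/504 = 0.333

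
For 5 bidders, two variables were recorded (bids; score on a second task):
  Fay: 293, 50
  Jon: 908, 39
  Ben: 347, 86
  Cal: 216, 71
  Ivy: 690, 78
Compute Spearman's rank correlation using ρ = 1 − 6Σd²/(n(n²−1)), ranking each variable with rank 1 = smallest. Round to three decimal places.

Ranks of variable 1: 2, 5, 3, 1, 4
Ranks of variable 2: 2, 1, 5, 3, 4
d = r₁ − r₂: 0, 4, -2, -2, 0
d²: 0, 16, 4, 4, 0; Σd² = 24
ρ = 1 − 6·24/(5·24) = 1 − 144/120 = -0.200

-0.200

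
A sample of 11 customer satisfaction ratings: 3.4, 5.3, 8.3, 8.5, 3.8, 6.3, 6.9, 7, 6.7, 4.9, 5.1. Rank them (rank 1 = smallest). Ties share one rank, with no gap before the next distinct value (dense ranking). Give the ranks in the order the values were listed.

Sorted (ascending): 3.4, 3.8, 4.9, 5.1, 5.3, 6.3, 6.7, 6.9, 7, 8.3, 8.5
No ties — each value takes its position as its rank.

1, 5, 10, 11, 2, 6, 8, 9, 7, 3, 4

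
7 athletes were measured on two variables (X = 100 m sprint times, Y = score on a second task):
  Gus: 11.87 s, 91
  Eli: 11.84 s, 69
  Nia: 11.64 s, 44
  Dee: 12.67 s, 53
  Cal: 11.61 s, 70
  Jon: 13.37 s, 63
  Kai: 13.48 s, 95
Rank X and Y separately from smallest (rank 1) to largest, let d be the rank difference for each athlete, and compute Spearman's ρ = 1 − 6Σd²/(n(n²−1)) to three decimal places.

0.286

Ranks of variable 1: 4, 3, 2, 5, 1, 6, 7
Ranks of variable 2: 6, 4, 1, 2, 5, 3, 7
d = r₁ − r₂: -2, -1, 1, 3, -4, 3, 0
d²: 4, 1, 1, 9, 16, 9, 0; Σd² = 40
ρ = 1 − 6·40/(7·48) = 1 − 240/336 = 0.286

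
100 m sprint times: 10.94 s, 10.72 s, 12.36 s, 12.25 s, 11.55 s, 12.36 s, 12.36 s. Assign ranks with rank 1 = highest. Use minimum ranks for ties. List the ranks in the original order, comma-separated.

Sorted (descending): 12.36, 12.36, 12.36, 12.25, 11.55, 10.94, 10.72
The 3 values of 12.36 occupy positions 1–3 → each gets rank 1.

6, 7, 1, 4, 5, 1, 1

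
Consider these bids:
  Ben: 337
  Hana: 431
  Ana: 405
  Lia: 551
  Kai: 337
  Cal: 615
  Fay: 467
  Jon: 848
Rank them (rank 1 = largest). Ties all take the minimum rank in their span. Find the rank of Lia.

Sorted (descending): 848, 615, 551, 467, 431, 405, 337, 337
The 2 values of 337 occupy positions 7–8 → each gets rank 7.
Lia has value 551 → rank 3.

3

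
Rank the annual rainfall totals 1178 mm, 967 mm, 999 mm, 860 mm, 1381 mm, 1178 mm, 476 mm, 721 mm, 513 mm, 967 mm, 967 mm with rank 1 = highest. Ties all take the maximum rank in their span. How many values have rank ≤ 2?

1

Sorted (descending): 1381, 1178, 1178, 999, 967, 967, 967, 860, 721, 513, 476
The 2 values of 1178 occupy positions 2–3 → each gets rank 3.
The 3 values of 967 occupy positions 5–7 → each gets rank 7.
Ranks ≤ 2: {1} → 1 value.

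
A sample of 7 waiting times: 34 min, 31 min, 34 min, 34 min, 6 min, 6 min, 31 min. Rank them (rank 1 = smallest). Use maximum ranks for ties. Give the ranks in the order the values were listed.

7, 4, 7, 7, 2, 2, 4

Sorted (ascending): 6, 6, 31, 31, 34, 34, 34
The 2 values of 6 occupy positions 1–2 → each gets rank 2.
The 2 values of 31 occupy positions 3–4 → each gets rank 4.
The 3 values of 34 occupy positions 5–7 → each gets rank 7.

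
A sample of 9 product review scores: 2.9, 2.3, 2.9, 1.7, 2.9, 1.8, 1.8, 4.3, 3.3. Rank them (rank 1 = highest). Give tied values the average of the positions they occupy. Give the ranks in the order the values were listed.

4, 6, 4, 9, 4, 7.5, 7.5, 1, 2

Sorted (descending): 4.3, 3.3, 2.9, 2.9, 2.9, 2.3, 1.8, 1.8, 1.7
The 3 values of 2.9 occupy positions 3–5 → average rank 4.
The 2 values of 1.8 occupy positions 7–8 → average rank (7+8)/2 = 7.5.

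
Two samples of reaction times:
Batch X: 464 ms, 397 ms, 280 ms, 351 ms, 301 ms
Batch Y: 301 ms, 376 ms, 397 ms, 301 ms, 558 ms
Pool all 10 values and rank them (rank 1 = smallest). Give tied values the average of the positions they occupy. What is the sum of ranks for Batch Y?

Sorted (ascending): 280, 301, 301, 301, 351, 376, 397, 397, 464, 558
The 3 values of 301 occupy positions 2–4 → average rank 3.
The 2 values of 397 occupy positions 7–8 → average rank (7+8)/2 = 7.5.
Batch Y values → pooled ranks: 301→3, 376→6, 397→7.5, 301→3, 558→10
Rank sum = 3 + 6 + 7.5 + 3 + 10 = 29.5

29.5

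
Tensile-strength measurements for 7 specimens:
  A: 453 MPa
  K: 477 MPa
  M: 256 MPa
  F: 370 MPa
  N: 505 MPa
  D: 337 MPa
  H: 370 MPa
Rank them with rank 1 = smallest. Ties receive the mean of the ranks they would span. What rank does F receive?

Sorted (ascending): 256, 337, 370, 370, 453, 477, 505
The 2 values of 370 occupy positions 3–4 → average rank (3+4)/2 = 3.5.
F has value 370 MPa → rank 3.5.

3.5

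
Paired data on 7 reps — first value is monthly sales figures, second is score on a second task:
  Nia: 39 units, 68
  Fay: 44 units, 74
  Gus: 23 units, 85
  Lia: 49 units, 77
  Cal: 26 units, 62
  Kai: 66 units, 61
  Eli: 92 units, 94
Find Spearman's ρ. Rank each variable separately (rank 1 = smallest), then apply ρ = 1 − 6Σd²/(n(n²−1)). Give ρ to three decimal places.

Ranks of variable 1: 3, 4, 1, 5, 2, 6, 7
Ranks of variable 2: 3, 4, 6, 5, 2, 1, 7
d = r₁ − r₂: 0, 0, -5, 0, 0, 5, 0
d²: 0, 0, 25, 0, 0, 25, 0; Σd² = 50
ρ = 1 − 6·50/(7·48) = 1 − 300/336 = 0.107

0.107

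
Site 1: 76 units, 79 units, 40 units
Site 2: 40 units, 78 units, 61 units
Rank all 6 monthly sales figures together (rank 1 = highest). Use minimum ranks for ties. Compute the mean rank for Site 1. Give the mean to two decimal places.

3.00

Sorted (descending): 79, 78, 76, 61, 40, 40
The 2 values of 40 occupy positions 5–6 → each gets rank 5.
Site 1 values → pooled ranks: 76→3, 79→1, 40→5
Mean rank = (3 + 1 + 5) / 3 = 3.00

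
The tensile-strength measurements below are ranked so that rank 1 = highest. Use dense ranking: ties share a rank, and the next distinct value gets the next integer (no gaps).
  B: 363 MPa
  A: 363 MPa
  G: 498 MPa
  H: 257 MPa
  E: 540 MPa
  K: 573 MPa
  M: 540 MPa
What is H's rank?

Sorted (descending): 573, 540, 540, 498, 363, 363, 257
The 2 values of 540 share dense rank 2.
The 2 values of 363 share dense rank 4.
Remaining distinct values take the next consecutive integers.
H has value 257 MPa → rank 5.

5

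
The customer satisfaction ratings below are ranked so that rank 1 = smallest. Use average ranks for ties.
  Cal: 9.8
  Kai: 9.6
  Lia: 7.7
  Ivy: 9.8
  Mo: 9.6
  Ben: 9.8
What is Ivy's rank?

5

Sorted (ascending): 7.7, 9.6, 9.6, 9.8, 9.8, 9.8
The 2 values of 9.6 occupy positions 2–3 → average rank (2+3)/2 = 2.5.
The 3 values of 9.8 occupy positions 4–6 → average rank 5.
Ivy has value 9.8 → rank 5.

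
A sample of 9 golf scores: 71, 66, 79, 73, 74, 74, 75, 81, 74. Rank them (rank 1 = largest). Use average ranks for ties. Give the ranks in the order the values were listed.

8, 9, 2, 7, 5, 5, 3, 1, 5

Sorted (descending): 81, 79, 75, 74, 74, 74, 73, 71, 66
The 3 values of 74 occupy positions 4–6 → average rank 5.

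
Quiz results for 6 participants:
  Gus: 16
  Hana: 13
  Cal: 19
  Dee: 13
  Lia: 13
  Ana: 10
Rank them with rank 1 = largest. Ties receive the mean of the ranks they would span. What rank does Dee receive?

Sorted (descending): 19, 16, 13, 13, 13, 10
The 3 values of 13 occupy positions 3–5 → average rank 4.
Dee has value 13 → rank 4.

4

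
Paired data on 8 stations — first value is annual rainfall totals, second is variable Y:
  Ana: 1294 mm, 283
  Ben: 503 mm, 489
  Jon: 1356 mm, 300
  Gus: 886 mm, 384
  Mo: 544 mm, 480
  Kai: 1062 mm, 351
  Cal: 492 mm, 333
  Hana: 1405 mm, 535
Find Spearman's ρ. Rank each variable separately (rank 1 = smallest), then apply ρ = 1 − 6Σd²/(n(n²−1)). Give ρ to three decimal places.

Ranks of variable 1: 6, 2, 7, 4, 3, 5, 1, 8
Ranks of variable 2: 1, 7, 2, 5, 6, 4, 3, 8
d = r₁ − r₂: 5, -5, 5, -1, -3, 1, -2, 0
d²: 25, 25, 25, 1, 9, 1, 4, 0; Σd² = 90
ρ = 1 − 6·90/(8·63) = 1 − 540/504 = -0.071

-0.071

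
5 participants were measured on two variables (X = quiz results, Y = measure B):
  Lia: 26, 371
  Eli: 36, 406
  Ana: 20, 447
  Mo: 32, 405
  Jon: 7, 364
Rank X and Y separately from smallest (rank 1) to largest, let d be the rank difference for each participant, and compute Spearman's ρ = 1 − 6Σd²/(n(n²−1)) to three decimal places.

0.400

Ranks of variable 1: 3, 5, 2, 4, 1
Ranks of variable 2: 2, 4, 5, 3, 1
d = r₁ − r₂: 1, 1, -3, 1, 0
d²: 1, 1, 9, 1, 0; Σd² = 12
ρ = 1 − 6·12/(5·24) = 1 − 72/120 = 0.400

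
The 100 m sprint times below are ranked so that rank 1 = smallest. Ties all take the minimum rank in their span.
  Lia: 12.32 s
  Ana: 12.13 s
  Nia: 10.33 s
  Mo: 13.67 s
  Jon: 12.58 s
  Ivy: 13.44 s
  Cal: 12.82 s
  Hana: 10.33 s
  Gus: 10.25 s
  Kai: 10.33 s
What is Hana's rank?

Sorted (ascending): 10.25, 10.33, 10.33, 10.33, 12.13, 12.32, 12.58, 12.82, 13.44, 13.67
The 3 values of 10.33 occupy positions 2–4 → each gets rank 2.
Hana has value 10.33 s → rank 2.

2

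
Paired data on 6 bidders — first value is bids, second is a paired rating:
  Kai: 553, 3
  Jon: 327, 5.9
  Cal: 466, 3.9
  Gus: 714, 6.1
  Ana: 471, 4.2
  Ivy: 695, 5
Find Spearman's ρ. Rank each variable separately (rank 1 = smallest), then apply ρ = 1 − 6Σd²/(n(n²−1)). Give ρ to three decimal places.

0.257

Ranks of variable 1: 4, 1, 2, 6, 3, 5
Ranks of variable 2: 1, 5, 2, 6, 3, 4
d = r₁ − r₂: 3, -4, 0, 0, 0, 1
d²: 9, 16, 0, 0, 0, 1; Σd² = 26
ρ = 1 − 6·26/(6·35) = 1 − 156/210 = 0.257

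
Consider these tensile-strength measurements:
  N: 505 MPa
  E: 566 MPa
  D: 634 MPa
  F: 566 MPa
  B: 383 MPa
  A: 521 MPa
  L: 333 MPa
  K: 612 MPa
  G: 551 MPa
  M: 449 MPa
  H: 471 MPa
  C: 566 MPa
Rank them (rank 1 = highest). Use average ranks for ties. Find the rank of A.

7

Sorted (descending): 634, 612, 566, 566, 566, 551, 521, 505, 471, 449, 383, 333
The 3 values of 566 occupy positions 3–5 → average rank 4.
A has value 521 MPa → rank 7.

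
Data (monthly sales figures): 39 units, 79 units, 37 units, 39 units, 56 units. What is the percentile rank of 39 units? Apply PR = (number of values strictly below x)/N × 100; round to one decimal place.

N = 5.
Strictly below 39: 1. Equal to 39: 2.
PR = 1/5 × 100 = 20.0

20.0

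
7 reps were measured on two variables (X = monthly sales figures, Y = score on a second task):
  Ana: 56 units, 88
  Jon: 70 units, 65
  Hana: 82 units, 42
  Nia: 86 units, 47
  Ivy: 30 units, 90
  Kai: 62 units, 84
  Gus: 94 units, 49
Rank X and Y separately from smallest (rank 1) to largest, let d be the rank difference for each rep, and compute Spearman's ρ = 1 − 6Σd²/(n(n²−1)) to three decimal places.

-0.857

Ranks of variable 1: 2, 4, 5, 6, 1, 3, 7
Ranks of variable 2: 6, 4, 1, 2, 7, 5, 3
d = r₁ − r₂: -4, 0, 4, 4, -6, -2, 4
d²: 16, 0, 16, 16, 36, 4, 16; Σd² = 104
ρ = 1 − 6·104/(7·48) = 1 − 624/336 = -0.857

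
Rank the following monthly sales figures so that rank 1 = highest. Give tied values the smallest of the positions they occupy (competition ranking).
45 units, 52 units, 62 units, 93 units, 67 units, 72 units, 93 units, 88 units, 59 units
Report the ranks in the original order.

9, 8, 6, 1, 5, 4, 1, 3, 7

Sorted (descending): 93, 93, 88, 72, 67, 62, 59, 52, 45
The 2 values of 93 occupy positions 1–2 → each gets rank 1.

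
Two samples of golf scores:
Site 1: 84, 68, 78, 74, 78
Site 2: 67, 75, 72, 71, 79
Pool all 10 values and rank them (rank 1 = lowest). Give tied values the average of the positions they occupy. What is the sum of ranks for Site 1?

Sorted (ascending): 67, 68, 71, 72, 74, 75, 78, 78, 79, 84
The 2 values of 78 occupy positions 7–8 → average rank (7+8)/2 = 7.5.
Site 1 values → pooled ranks: 84→10, 68→2, 78→7.5, 74→5, 78→7.5
Rank sum = 10 + 2 + 7.5 + 5 + 7.5 = 32

32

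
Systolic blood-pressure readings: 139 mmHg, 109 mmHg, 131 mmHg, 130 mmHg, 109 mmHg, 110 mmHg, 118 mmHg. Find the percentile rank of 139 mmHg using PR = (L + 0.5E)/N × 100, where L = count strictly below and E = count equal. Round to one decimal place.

N = 7.
Strictly below 139: 6. Equal to 139: 1.
PR = (6 + 0.5·1)/7 × 100 = 92.9

92.9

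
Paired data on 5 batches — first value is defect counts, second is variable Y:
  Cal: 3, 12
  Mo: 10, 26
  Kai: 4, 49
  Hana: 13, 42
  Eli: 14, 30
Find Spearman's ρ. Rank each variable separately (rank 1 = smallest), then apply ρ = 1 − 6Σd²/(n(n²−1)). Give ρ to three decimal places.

Ranks of variable 1: 1, 3, 2, 4, 5
Ranks of variable 2: 1, 2, 5, 4, 3
d = r₁ − r₂: 0, 1, -3, 0, 2
d²: 0, 1, 9, 0, 4; Σd² = 14
ρ = 1 − 6·14/(5·24) = 1 − 84/120 = 0.300

0.300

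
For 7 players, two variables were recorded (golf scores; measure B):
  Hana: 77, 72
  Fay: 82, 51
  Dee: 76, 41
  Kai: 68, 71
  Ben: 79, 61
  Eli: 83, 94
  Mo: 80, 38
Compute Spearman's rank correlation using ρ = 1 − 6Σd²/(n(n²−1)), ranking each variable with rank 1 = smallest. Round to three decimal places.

Ranks of variable 1: 3, 6, 2, 1, 4, 7, 5
Ranks of variable 2: 6, 3, 2, 5, 4, 7, 1
d = r₁ − r₂: -3, 3, 0, -4, 0, 0, 4
d²: 9, 9, 0, 16, 0, 0, 16; Σd² = 50
ρ = 1 − 6·50/(7·48) = 1 − 300/336 = 0.107

0.107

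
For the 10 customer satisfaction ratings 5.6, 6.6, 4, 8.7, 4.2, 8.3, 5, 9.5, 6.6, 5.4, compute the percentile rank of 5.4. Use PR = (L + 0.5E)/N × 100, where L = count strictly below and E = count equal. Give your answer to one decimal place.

35.0

N = 10.
Strictly below 5.4: 3. Equal to 5.4: 1.
PR = (3 + 0.5·1)/10 × 100 = 35.0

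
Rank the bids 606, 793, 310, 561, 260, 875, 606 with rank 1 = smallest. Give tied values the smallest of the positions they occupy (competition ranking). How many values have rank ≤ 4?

5

Sorted (ascending): 260, 310, 561, 606, 606, 793, 875
The 2 values of 606 occupy positions 4–5 → each gets rank 4.
Ranks ≤ 4: {1, 2, 3, 4, 4} → 5 values.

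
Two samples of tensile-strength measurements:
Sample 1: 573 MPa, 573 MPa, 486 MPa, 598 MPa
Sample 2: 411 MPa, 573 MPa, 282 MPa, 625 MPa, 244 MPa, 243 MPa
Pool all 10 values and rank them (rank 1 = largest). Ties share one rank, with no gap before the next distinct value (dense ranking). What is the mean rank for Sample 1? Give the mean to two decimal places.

Sorted (descending): 625, 598, 573, 573, 573, 486, 411, 282, 244, 243
The 3 values of 573 share dense rank 3.
Remaining distinct values take the next consecutive integers.
Sample 1 values → pooled ranks: 573→3, 573→3, 486→4, 598→2
Mean rank = (3 + 3 + 4 + 2) / 4 = 3.00

3.00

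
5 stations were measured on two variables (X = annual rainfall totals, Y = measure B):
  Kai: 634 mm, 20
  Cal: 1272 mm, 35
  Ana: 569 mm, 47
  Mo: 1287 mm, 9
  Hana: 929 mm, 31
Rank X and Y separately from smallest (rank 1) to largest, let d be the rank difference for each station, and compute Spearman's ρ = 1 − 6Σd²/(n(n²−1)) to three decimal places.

-0.600

Ranks of variable 1: 2, 4, 1, 5, 3
Ranks of variable 2: 2, 4, 5, 1, 3
d = r₁ − r₂: 0, 0, -4, 4, 0
d²: 0, 0, 16, 16, 0; Σd² = 32
ρ = 1 − 6·32/(5·24) = 1 − 192/120 = -0.600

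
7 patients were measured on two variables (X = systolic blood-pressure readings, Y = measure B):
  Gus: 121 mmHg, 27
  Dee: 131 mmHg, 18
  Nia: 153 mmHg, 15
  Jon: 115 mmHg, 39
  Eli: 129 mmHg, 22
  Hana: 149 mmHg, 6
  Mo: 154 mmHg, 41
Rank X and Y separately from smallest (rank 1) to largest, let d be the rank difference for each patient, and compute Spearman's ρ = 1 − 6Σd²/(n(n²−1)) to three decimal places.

Ranks of variable 1: 2, 4, 6, 1, 3, 5, 7
Ranks of variable 2: 5, 3, 2, 6, 4, 1, 7
d = r₁ − r₂: -3, 1, 4, -5, -1, 4, 0
d²: 9, 1, 16, 25, 1, 16, 0; Σd² = 68
ρ = 1 − 6·68/(7·48) = 1 − 408/336 = -0.214

-0.214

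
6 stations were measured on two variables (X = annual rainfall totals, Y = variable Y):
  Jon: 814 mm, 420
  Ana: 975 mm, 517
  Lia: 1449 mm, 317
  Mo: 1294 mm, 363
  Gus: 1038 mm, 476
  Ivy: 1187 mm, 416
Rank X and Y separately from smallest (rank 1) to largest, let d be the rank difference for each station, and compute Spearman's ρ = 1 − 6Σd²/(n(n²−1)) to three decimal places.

Ranks of variable 1: 1, 2, 6, 5, 3, 4
Ranks of variable 2: 4, 6, 1, 2, 5, 3
d = r₁ − r₂: -3, -4, 5, 3, -2, 1
d²: 9, 16, 25, 9, 4, 1; Σd² = 64
ρ = 1 − 6·64/(6·35) = 1 − 384/210 = -0.829

-0.829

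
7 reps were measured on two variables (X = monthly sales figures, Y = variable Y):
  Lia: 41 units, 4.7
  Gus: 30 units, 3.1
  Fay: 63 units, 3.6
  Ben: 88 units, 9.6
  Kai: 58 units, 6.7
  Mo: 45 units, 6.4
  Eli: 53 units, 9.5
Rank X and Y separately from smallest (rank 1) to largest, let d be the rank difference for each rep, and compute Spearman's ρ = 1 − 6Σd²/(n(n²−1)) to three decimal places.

Ranks of variable 1: 2, 1, 6, 7, 5, 3, 4
Ranks of variable 2: 3, 1, 2, 7, 5, 4, 6
d = r₁ − r₂: -1, 0, 4, 0, 0, -1, -2
d²: 1, 0, 16, 0, 0, 1, 4; Σd² = 22
ρ = 1 − 6·22/(7·48) = 1 − 132/336 = 0.607

0.607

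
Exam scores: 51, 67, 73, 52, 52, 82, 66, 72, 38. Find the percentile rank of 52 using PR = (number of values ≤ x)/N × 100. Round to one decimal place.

44.4

N = 9.
Strictly below 52: 2. Equal to 52: 2.
PR = 4/9 × 100 = 44.4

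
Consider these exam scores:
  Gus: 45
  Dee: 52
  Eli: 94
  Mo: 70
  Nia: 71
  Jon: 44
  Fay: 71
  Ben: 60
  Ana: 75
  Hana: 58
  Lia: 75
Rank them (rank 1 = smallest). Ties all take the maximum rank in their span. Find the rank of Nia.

8

Sorted (ascending): 44, 45, 52, 58, 60, 70, 71, 71, 75, 75, 94
The 2 values of 71 occupy positions 7–8 → each gets rank 8.
The 2 values of 75 occupy positions 9–10 → each gets rank 10.
Nia has value 71 → rank 8.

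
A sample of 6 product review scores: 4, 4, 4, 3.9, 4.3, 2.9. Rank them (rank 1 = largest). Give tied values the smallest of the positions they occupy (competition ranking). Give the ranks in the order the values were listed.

2, 2, 2, 5, 1, 6

Sorted (descending): 4.3, 4, 4, 4, 3.9, 2.9
The 3 values of 4 occupy positions 2–4 → each gets rank 2.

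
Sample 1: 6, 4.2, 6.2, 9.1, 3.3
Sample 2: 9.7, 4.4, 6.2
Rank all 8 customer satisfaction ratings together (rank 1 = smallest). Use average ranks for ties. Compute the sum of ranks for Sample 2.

16.5

Sorted (ascending): 3.3, 4.2, 4.4, 6, 6.2, 6.2, 9.1, 9.7
The 2 values of 6.2 occupy positions 5–6 → average rank (5+6)/2 = 5.5.
Sample 2 values → pooled ranks: 9.7→8, 4.4→3, 6.2→5.5
Rank sum = 8 + 3 + 5.5 = 16.5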